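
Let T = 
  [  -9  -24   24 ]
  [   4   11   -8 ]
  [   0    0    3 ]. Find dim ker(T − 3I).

T − 3I = [[-12, -24, 24], [4, 8, -8], [0, 0, 0]].
This matrix has rank 1, so its null space has dimension 3 − 1 = 2.

2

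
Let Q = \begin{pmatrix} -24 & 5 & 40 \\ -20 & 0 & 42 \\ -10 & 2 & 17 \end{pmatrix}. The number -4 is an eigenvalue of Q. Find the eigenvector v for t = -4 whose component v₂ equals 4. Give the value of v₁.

Q + 4I = [[-20, 5, 40], [-20, 4, 42], [-10, 2, 21]].
Solving (Q + 4I)v = 0 gives the eigenspace spanned by (5, 4, 2).
With v₂ = 4, v = (5, 4, 2), so v₁ = 5.

5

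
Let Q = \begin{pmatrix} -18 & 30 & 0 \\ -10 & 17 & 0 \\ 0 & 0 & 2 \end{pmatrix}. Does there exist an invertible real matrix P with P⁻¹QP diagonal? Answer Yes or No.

Yes

Characteristic polynomial: p(s) = s^3 - s^2 - 8s + 12 = (s - 2)^2(s + 3).
s = 2 has algebraic multiplicity 2; rank(Q − 2I) = 1, so geometric multiplicity = 2.
Every eigenvalue has geometric = algebraic multiplicity, so Q is diagonalizable.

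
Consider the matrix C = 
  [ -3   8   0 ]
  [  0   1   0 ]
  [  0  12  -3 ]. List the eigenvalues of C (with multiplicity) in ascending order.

-3, -3, 1

Characteristic polynomial: p(t) = t^3 + 5t^2 + 3t - 9 = (t - 1)(t + 3)^2.
Roots (with multiplicity): -3, -3, 1.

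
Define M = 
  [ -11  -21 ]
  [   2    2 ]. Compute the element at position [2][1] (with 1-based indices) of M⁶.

-23058

Characteristic polynomial: s^2 + 9s + 20 = (s + 4)(s + 5), so the eigenvalues are -5, -4.
s=-5: eigenvector (7, -2).
s=-4: eigenvector (-3, 1).
P = [[7, -3], [-2, 1]], D = diag(-5, -4), P⁻¹ = [[1, 3], [2, 7]].
M⁶ = P·diag(15625, 4096)·P⁻¹ = [[84799, 242109], [-23058, -65078]].
The requested entry is -23058.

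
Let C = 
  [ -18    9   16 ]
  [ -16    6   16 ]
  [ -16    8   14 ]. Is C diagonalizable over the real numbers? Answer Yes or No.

No

Characteristic polynomial: p(μ) = μ^3 - 2μ^2 - 4μ + 8 = (μ - 2)^2(μ + 2).
μ = 2 has algebraic multiplicity 2; rank(C − 2I) = 2, so geometric multiplicity = 1.
Geometric multiplicity < algebraic multiplicity, so C is not diagonalizable.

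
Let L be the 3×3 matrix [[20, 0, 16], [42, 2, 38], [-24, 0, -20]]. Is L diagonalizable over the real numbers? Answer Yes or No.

Yes

Characteristic polynomial: p(s) = s^3 - 2s^2 - 16s + 32 = (s - 4)(s - 2)(s + 4).
All 3 eigenvalues are distinct, so L is diagonalizable.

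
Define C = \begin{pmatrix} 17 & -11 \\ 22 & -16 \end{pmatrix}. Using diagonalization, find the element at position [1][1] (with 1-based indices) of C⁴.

1967

Characteristic polynomial: t^2 - t - 30 = (t - 6)(t + 5), so the eigenvalues are -5, 6.
t=6: eigenvector (-1, -1).
t=-5: eigenvector (1, 2).
P = [[-1, 1], [-1, 2]], D = diag(6, -5), P⁻¹ = [[-2, 1], [-1, 1]].
C⁴ = P·diag(1296, 625)·P⁻¹ = [[1967, -671], [1342, -46]].
The requested entry is 1967.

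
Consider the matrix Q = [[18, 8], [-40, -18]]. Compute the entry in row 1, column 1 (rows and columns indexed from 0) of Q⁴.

16

Characteristic polynomial: μ^2 - 4 = (μ - 2)(μ + 2), so the eigenvalues are -2, 2.
μ=2: eigenvector (1, -2).
μ=-2: eigenvector (-2, 5).
P = [[1, -2], [-2, 5]], D = diag(2, -2), P⁻¹ = [[5, 2], [2, 1]].
Q⁴ = P·diag(16, 16)·P⁻¹ = [[16, 0], [0, 16]].
The requested entry is 16.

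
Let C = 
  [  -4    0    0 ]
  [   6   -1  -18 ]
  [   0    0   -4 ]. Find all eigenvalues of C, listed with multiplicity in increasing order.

Characteristic polynomial: p(μ) = μ^3 + 9μ^2 + 24μ + 16 = (μ + 1)(μ + 4)^2.
Roots (with multiplicity): -4, -4, -1.

-4, -4, -1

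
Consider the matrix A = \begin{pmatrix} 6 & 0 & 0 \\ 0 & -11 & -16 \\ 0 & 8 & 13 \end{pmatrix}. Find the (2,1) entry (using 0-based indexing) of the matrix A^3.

Characteristic polynomial: λ^3 - 8λ^2 - 3λ + 90 = (λ - 6)(λ - 5)(λ + 3), so the eigenvalues are -3, 5, 6.
λ=6: eigenvector (1, 0, 0).
λ=5: eigenvector (0, 1, -1).
λ=-3: eigenvector (0, 2, -1).
P = [[1, 0, 0], [0, 1, 2], [0, -1, -1]], D = diag(6, 5, -3), P⁻¹ = [[1, 0, 0], [0, -1, -2], [0, 1, 1]].
A³ = P·diag(216, 125, -27)·P⁻¹ = [[216, 0, 0], [0, -179, -304], [0, 152, 277]].
The requested entry is 152.

152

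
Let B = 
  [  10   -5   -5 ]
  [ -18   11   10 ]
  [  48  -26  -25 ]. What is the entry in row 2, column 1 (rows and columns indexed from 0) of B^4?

Characteristic polynomial: μ^3 + 4μ^2 - 5μ = μ(μ - 1)(μ + 5), so the eigenvalues are -5, 0, 1.
μ=1: eigenvector (0, 1, -1).
μ=0: eigenvector (1, -2, 4).
μ=-5: eigenvector (1, -2, 5).
P = [[0, 1, 1], [1, -2, -2], [-1, 4, 5]], D = diag(1, 0, -5), P⁻¹ = [[2, 1, 0], [3, -1, -1], [-2, 1, 1]].
B⁴ = P·diag(1, 0, 625)·P⁻¹ = [[-1250, 625, 625], [2502, -1249, -1250], [-6252, 3124, 3125]].
The requested entry is 3124.

3124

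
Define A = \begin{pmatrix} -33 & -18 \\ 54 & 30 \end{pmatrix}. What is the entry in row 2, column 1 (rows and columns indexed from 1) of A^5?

48114

Characteristic polynomial: r^2 + 3r - 18 = (r - 3)(r + 6), so the eigenvalues are -6, 3.
r=-6: eigenvector (-2, 3).
r=3: eigenvector (-1, 2).
P = [[-2, -1], [3, 2]], D = diag(-6, 3), P⁻¹ = [[-2, -1], [3, 2]].
A⁵ = P·diag(-7776, 243)·P⁻¹ = [[-31833, -16038], [48114, 24300]].
The requested entry is 48114.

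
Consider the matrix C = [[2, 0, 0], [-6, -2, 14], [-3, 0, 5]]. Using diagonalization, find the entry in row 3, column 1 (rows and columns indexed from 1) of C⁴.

-609

Characteristic polynomial: s^3 - 5s^2 - 4s + 20 = (s - 5)(s - 2)(s + 2), so the eigenvalues are -2, 2, 5.
s=2: eigenvector (1, 2, 1).
s=-2: eigenvector (0, 1, 0).
s=5: eigenvector (0, 2, 1).
P = [[1, 0, 0], [2, 1, 2], [1, 0, 1]], D = diag(2, -2, 5), P⁻¹ = [[1, 0, 0], [0, 1, -2], [-1, 0, 1]].
C⁴ = P·diag(16, 16, 625)·P⁻¹ = [[16, 0, 0], [-1218, 16, 1218], [-609, 0, 625]].
The requested entry is -609.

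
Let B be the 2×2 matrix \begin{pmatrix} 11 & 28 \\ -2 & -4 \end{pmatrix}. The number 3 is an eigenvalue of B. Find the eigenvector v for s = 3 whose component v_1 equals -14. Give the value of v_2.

B − 3I = [[8, 28], [-2, -7]].
Solving (B − 3I)v = 0 gives the eigenspace spanned by (-14, 4).
With v_1 = -14, v = (-14, 4), so v_2 = 4.

4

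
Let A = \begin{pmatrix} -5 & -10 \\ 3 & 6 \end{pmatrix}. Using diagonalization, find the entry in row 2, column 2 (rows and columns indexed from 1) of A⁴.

6

Characteristic polynomial: r^2 - r = r(r - 1), so the eigenvalues are 0, 1.
r=0: eigenvector (2, -1).
r=1: eigenvector (-5, 3).
P = [[2, -5], [-1, 3]], D = diag(0, 1), P⁻¹ = [[3, 5], [1, 2]].
A⁴ = P·diag(0, 1)·P⁻¹ = [[-5, -10], [3, 6]].
The requested entry is 6.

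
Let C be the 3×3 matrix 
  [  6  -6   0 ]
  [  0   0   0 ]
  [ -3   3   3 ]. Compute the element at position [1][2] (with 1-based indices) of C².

-36

Characteristic polynomial: s^3 - 9s^2 + 18s = s(s - 6)(s - 3), so the eigenvalues are 0, 3, 6.
s=6: eigenvector (1, 0, -1).
s=0: eigenvector (1, 1, 0).
s=3: eigenvector (0, 0, 1).
P = [[1, 1, 0], [0, 1, 0], [-1, 0, 1]], D = diag(6, 0, 3), P⁻¹ = [[1, -1, 0], [0, 1, 0], [1, -1, 1]].
C² = P·diag(36, 0, 9)·P⁻¹ = [[36, -36, 0], [0, 0, 0], [-27, 27, 9]].
The requested entry is -36.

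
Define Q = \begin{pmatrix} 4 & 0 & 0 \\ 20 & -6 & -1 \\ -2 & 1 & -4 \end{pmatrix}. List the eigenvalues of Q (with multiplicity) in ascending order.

Characteristic polynomial: p(μ) = μ^3 + 6μ^2 - 15μ - 100 = (μ - 4)(μ + 5)^2.
Roots (with multiplicity): -5, -5, 4.

-5, -5, 4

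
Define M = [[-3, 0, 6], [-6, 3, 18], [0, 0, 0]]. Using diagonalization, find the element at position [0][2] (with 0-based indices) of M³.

54

Characteristic polynomial: μ^3 - 9μ = μ(μ - 3)(μ + 3), so the eigenvalues are -3, 0, 3.
μ=-3: eigenvector (1, 1, 0).
μ=3: eigenvector (0, 1, 0).
μ=0: eigenvector (2, -2, 1).
P = [[1, 0, 2], [1, 1, -2], [0, 0, 1]], D = diag(-3, 3, 0), P⁻¹ = [[1, 0, -2], [-1, 1, 4], [0, 0, 1]].
M³ = P·diag(-27, 27, 0)·P⁻¹ = [[-27, 0, 54], [-54, 27, 162], [0, 0, 0]].
The requested entry is 54.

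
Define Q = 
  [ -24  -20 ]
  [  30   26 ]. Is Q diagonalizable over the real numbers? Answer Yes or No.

Yes

Characteristic polynomial: p(λ) = λ^2 - 2λ - 24 = (λ - 6)(λ + 4).
All 2 eigenvalues are distinct, so Q is diagonalizable.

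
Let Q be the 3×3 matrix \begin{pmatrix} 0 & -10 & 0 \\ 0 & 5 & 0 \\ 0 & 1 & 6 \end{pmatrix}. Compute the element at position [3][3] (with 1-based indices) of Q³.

216

Characteristic polynomial: s^3 - 11s^2 + 30s = s(s - 6)(s - 5), so the eigenvalues are 0, 5, 6.
s=0: eigenvector (1, 0, 0).
s=6: eigenvector (0, 0, 1).
s=5: eigenvector (2, -1, 1).
P = [[1, 0, 2], [0, 0, -1], [0, 1, 1]], D = diag(0, 6, 5), P⁻¹ = [[1, 2, 0], [0, 1, 1], [0, -1, 0]].
Q³ = P·diag(0, 216, 125)·P⁻¹ = [[0, -250, 0], [0, 125, 0], [0, 91, 216]].
The requested entry is 216.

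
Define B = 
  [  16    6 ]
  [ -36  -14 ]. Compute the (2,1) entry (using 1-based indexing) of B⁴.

-1440

Characteristic polynomial: r^2 - 2r - 8 = (r - 4)(r + 2), so the eigenvalues are -2, 4.
r=-2: eigenvector (1, -3).
r=4: eigenvector (1, -2).
P = [[1, 1], [-3, -2]], D = diag(-2, 4), P⁻¹ = [[-2, -1], [3, 1]].
B⁴ = P·diag(16, 256)·P⁻¹ = [[736, 240], [-1440, -464]].
The requested entry is -1440.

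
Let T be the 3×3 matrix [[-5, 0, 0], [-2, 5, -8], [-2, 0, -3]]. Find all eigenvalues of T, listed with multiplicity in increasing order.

Characteristic polynomial: p(λ) = λ^3 + 3λ^2 - 25λ - 75 = (λ - 5)(λ + 3)(λ + 5).
Roots (with multiplicity): -5, -3, 5.

-5, -3, 5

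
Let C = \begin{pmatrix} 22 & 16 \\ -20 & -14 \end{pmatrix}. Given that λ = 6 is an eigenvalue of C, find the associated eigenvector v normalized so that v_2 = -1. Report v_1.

C − 6I = [[16, 16], [-20, -20]].
Solving (C − 6I)v = 0 gives the eigenspace spanned by (1, -1).
With v_2 = -1, v = (1, -1), so v_1 = 1.

1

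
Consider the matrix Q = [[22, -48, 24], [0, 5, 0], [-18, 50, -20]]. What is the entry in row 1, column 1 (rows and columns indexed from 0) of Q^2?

Characteristic polynomial: λ^3 - 7λ^2 + 2λ + 40 = (λ - 5)(λ - 4)(λ + 2), so the eigenvalues are -2, 4, 5.
λ=-2: eigenvector (-1, 0, 1).
λ=5: eigenvector (0, 1, 2).
λ=4: eigenvector (-4, 0, 3).
P = [[-1, 0, -4], [0, 1, 0], [1, 2, 3]], D = diag(-2, 5, 4), P⁻¹ = [[3, -8, 4], [0, 1, 0], [-1, 2, -1]].
Q² = P·diag(4, 25, 16)·P⁻¹ = [[52, -96, 48], [0, 25, 0], [-36, 114, -32]].
The requested entry is 25.

25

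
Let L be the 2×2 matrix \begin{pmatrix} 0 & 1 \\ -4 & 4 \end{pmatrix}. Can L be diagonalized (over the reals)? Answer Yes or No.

Characteristic polynomial: p(s) = s^2 - 4s + 4 = (s - 2)^2.
s = 2 has algebraic multiplicity 2; rank(L − 2I) = 1, so geometric multiplicity = 1.
Geometric multiplicity < algebraic multiplicity, so L is not diagonalizable.

No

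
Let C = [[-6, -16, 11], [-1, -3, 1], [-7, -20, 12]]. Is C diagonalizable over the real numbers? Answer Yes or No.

Characteristic polynomial: p(λ) = λ^3 - 3λ^2 - 9λ - 5 = (λ - 5)(λ + 1)^2.
λ = -1 has algebraic multiplicity 2; rank(C + 1I) = 2, so geometric multiplicity = 1.
Geometric multiplicity < algebraic multiplicity, so C is not diagonalizable.

No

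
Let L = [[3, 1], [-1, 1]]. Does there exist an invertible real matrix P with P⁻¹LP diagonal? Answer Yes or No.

No

Characteristic polynomial: p(μ) = μ^2 - 4μ + 4 = (μ - 2)^2.
μ = 2 has algebraic multiplicity 2; rank(L − 2I) = 1, so geometric multiplicity = 1.
Geometric multiplicity < algebraic multiplicity, so L is not diagonalizable.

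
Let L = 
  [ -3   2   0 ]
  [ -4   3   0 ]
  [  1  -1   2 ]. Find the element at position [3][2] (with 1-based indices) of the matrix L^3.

Characteristic polynomial: r^3 - 2r^2 - r + 2 = (r - 2)(r - 1)(r + 1), so the eigenvalues are -1, 1, 2.
r=1: eigenvector (-1, -2, -1).
r=2: eigenvector (0, 0, 1).
r=-1: eigenvector (1, 1, 0).
P = [[-1, 0, 1], [-2, 0, 1], [-1, 1, 0]], D = diag(1, 2, -1), P⁻¹ = [[1, -1, 0], [1, -1, 1], [2, -1, 0]].
L³ = P·diag(1, 8, -1)·P⁻¹ = [[-3, 2, 0], [-4, 3, 0], [7, -7, 8]].
The requested entry is -7.

-7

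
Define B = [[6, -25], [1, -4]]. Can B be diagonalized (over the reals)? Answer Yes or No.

Characteristic polynomial: p(μ) = μ^2 - 2μ + 1 = (μ - 1)^2.
μ = 1 has algebraic multiplicity 2; rank(B − 1I) = 1, so geometric multiplicity = 1.
Geometric multiplicity < algebraic multiplicity, so B is not diagonalizable.

No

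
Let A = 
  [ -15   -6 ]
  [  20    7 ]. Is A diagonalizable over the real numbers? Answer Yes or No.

Characteristic polynomial: p(s) = s^2 + 8s + 15 = (s + 3)(s + 5).
All 2 eigenvalues are distinct, so A is diagonalizable.

Yes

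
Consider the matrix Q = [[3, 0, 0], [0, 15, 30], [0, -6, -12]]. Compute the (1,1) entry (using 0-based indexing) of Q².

Characteristic polynomial: s^3 - 6s^2 + 9s = s(s - 3)^2, so the eigenvalues are 0, 3, 3.
s=3: eigenvector (1, 0, 0).
s=3: eigenvector (0, 5, -2).
s=0: eigenvector (0, -2, 1).
P = [[1, 0, 0], [0, 5, -2], [0, -2, 1]], D = diag(3, 3, 0), P⁻¹ = [[1, 0, 0], [0, 1, 2], [0, 2, 5]].
Q² = P·diag(9, 9, 0)·P⁻¹ = [[9, 0, 0], [0, 45, 90], [0, -18, -36]].
The requested entry is 45.

45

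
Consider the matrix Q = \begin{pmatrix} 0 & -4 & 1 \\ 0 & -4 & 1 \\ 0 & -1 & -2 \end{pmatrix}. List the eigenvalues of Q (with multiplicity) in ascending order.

-3, -3, 0

Characteristic polynomial: p(μ) = μ^3 + 6μ^2 + 9μ = μ(μ + 3)^2.
Roots (with multiplicity): -3, -3, 0.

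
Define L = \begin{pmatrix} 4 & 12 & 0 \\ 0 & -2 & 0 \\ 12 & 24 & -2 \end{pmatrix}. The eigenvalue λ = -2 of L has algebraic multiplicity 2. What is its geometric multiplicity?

2

L + 2I = [[6, 12, 0], [0, 0, 0], [12, 24, 0]].
This matrix has rank 1, so its null space has dimension 3 − 1 = 2.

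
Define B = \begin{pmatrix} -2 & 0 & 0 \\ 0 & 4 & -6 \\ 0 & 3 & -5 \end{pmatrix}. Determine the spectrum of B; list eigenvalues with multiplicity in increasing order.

-2, -2, 1

Characteristic polynomial: p(s) = s^3 + 3s^2 - 4 = (s - 1)(s + 2)^2.
Roots (with multiplicity): -2, -2, 1.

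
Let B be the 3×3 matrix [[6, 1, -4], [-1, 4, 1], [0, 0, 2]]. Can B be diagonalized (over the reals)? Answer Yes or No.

Characteristic polynomial: p(s) = s^3 - 12s^2 + 45s - 50 = (s - 5)^2(s - 2).
s = 5 has algebraic multiplicity 2; rank(B − 5I) = 2, so geometric multiplicity = 1.
Geometric multiplicity < algebraic multiplicity, so B is not diagonalizable.

No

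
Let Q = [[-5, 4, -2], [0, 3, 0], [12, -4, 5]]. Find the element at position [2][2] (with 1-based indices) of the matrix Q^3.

Characteristic polynomial: μ^3 - 3μ^2 - μ + 3 = (μ - 3)(μ - 1)(μ + 1), so the eigenvalues are -1, 1, 3.
μ=-1: eigenvector (1, 0, -2).
μ=1: eigenvector (-1, 0, 3).
μ=3: eigenvector (0, 1, 2).
P = [[1, -1, 0], [0, 0, 1], [-2, 3, 2]], D = diag(-1, 1, 3), P⁻¹ = [[3, -2, 1], [2, -2, 1], [0, 1, 0]].
Q³ = P·diag(-1, 1, 27)·P⁻¹ = [[-5, 4, -2], [0, 27, 0], [12, 44, 5]].
The requested entry is 27.

27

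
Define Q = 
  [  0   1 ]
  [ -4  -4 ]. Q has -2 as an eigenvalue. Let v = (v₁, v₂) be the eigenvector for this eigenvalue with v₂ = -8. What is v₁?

4

Q + 2I = [[2, 1], [-4, -2]].
Solving (Q + 2I)v = 0 gives the eigenspace spanned by (4, -8).
With v₂ = -8, v = (4, -8), so v₁ = 4.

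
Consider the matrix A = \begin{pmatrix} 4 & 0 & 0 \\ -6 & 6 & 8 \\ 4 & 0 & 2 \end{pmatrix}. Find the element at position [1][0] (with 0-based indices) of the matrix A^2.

Characteristic polynomial: s^3 - 12s^2 + 44s - 48 = (s - 6)(s - 4)(s - 2), so the eigenvalues are 2, 4, 6.
s=4: eigenvector (1, -5, 2).
s=6: eigenvector (0, 1, 0).
s=2: eigenvector (0, -2, 1).
P = [[1, 0, 0], [-5, 1, -2], [2, 0, 1]], D = diag(4, 6, 2), P⁻¹ = [[1, 0, 0], [1, 1, 2], [-2, 0, 1]].
A² = P·diag(16, 36, 4)·P⁻¹ = [[16, 0, 0], [-28, 36, 64], [24, 0, 4]].
The requested entry is -28.

-28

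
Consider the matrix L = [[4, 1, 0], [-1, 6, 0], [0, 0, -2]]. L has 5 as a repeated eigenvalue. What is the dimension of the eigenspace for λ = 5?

L − 5I = [[-1, 1, 0], [-1, 1, 0], [0, 0, -7]].
This matrix has rank 2, so its null space has dimension 3 − 2 = 1.

1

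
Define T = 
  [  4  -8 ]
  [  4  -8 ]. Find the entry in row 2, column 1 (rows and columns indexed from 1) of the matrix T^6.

-4096

Characteristic polynomial: r^2 + 4r = r(r + 4), so the eigenvalues are -4, 0.
r=0: eigenvector (2, 1).
r=-4: eigenvector (1, 1).
P = [[2, 1], [1, 1]], D = diag(0, -4), P⁻¹ = [[1, -1], [-1, 2]].
T⁶ = P·diag(0, 4096)·P⁻¹ = [[-4096, 8192], [-4096, 8192]].
The requested entry is -4096.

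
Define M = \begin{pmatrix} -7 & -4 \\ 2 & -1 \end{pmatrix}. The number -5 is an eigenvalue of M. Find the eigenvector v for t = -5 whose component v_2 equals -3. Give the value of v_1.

6

M + 5I = [[-2, -4], [2, 4]].
Solving (M + 5I)v = 0 gives the eigenspace spanned by (6, -3).
With v_2 = -3, v = (6, -3), so v_1 = 6.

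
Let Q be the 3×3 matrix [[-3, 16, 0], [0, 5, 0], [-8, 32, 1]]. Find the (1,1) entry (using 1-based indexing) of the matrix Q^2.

Characteristic polynomial: μ^3 - 3μ^2 - 13μ + 15 = (μ - 5)(μ - 1)(μ + 3), so the eigenvalues are -3, 1, 5.
μ=-3: eigenvector (1, 0, 2).
μ=5: eigenvector (2, 1, 4).
μ=1: eigenvector (0, 0, 1).
P = [[1, 2, 0], [0, 1, 0], [2, 4, 1]], D = diag(-3, 5, 1), P⁻¹ = [[1, -2, 0], [0, 1, 0], [-2, 0, 1]].
Q² = P·diag(9, 25, 1)·P⁻¹ = [[9, 32, 0], [0, 25, 0], [16, 64, 1]].
The requested entry is 9.

9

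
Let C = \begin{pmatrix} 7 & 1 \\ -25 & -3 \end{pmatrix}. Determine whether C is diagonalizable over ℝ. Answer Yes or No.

Characteristic polynomial: p(s) = s^2 - 4s + 4 = (s - 2)^2.
s = 2 has algebraic multiplicity 2; rank(C − 2I) = 1, so geometric multiplicity = 1.
Geometric multiplicity < algebraic multiplicity, so C is not diagonalizable.

No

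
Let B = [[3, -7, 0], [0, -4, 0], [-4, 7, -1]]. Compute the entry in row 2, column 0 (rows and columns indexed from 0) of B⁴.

Characteristic polynomial: t^3 + 2t^2 - 11t - 12 = (t - 3)(t + 1)(t + 4), so the eigenvalues are -4, -1, 3.
t=3: eigenvector (-1, 0, 1).
t=-4: eigenvector (1, 1, -1).
t=-1: eigenvector (0, 0, 1).
P = [[-1, 1, 0], [0, 1, 0], [1, -1, 1]], D = diag(3, -4, -1), P⁻¹ = [[-1, 1, 0], [0, 1, 0], [1, 0, 1]].
B⁴ = P·diag(81, 256, 1)·P⁻¹ = [[81, 175, 0], [0, 256, 0], [-80, -175, 1]].
The requested entry is -80.

-80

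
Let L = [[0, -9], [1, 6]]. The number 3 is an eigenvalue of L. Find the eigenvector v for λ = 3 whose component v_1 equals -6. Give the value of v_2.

2

L − 3I = [[-3, -9], [1, 3]].
Solving (L − 3I)v = 0 gives the eigenspace spanned by (-6, 2).
With v_1 = -6, v = (-6, 2), so v_2 = 2.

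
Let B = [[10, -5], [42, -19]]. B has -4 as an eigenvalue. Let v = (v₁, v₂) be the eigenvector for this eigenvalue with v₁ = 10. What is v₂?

B + 4I = [[14, -5], [42, -15]].
Solving (B + 4I)v = 0 gives the eigenspace spanned by (10, 28).
With v₁ = 10, v = (10, 28), so v₂ = 28.

28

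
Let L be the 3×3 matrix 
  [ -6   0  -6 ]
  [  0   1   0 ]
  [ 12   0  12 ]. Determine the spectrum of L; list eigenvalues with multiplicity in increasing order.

0, 1, 6

Characteristic polynomial: p(s) = s^3 - 7s^2 + 6s = s(s - 6)(s - 1).
Roots (with multiplicity): 0, 1, 6.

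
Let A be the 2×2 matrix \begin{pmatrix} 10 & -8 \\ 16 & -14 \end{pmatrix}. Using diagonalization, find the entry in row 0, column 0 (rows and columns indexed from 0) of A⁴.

Characteristic polynomial: t^2 + 4t - 12 = (t - 2)(t + 6), so the eigenvalues are -6, 2.
t=2: eigenvector (1, 1).
t=-6: eigenvector (1, 2).
P = [[1, 1], [1, 2]], D = diag(2, -6), P⁻¹ = [[2, -1], [-1, 1]].
A⁴ = P·diag(16, 1296)·P⁻¹ = [[-1264, 1280], [-2560, 2576]].
The requested entry is -1264.

-1264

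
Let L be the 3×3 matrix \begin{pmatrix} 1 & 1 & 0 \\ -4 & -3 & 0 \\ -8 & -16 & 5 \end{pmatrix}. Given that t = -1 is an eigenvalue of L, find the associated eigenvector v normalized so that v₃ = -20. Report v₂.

L + 1I = [[2, 1, 0], [-4, -2, 0], [-8, -16, 6]].
Solving (L + 1I)v = 0 gives the eigenspace spanned by (5, -10, -20).
With v₃ = -20, v = (5, -10, -20), so v₂ = -10.

-10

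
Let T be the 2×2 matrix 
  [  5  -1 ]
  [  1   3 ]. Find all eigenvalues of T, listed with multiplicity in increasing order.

Characteristic polynomial: p(s) = s^2 - 8s + 16 = (s - 4)^2.
Roots (with multiplicity): 4, 4.

4, 4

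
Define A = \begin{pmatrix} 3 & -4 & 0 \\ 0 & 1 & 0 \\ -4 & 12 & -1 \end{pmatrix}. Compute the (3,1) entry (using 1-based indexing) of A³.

-28

Characteristic polynomial: r^3 - 3r^2 - r + 3 = (r - 3)(r - 1)(r + 1), so the eigenvalues are -1, 1, 3.
r=3: eigenvector (1, 0, -1).
r=1: eigenvector (2, 1, 2).
r=-1: eigenvector (0, 0, 1).
P = [[1, 2, 0], [0, 1, 0], [-1, 2, 1]], D = diag(3, 1, -1), P⁻¹ = [[1, -2, 0], [0, 1, 0], [1, -4, 1]].
A³ = P·diag(27, 1, -1)·P⁻¹ = [[27, -52, 0], [0, 1, 0], [-28, 60, -1]].
The requested entry is -28.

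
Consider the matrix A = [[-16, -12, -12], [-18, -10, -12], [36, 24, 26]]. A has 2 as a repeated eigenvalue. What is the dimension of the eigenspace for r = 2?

2

A − 2I = [[-18, -12, -12], [-18, -12, -12], [36, 24, 24]].
This matrix has rank 1, so its null space has dimension 3 − 1 = 2.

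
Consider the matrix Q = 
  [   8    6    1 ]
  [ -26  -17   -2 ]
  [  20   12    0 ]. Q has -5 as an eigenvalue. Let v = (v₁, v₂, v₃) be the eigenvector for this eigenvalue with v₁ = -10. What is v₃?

Q + 5I = [[13, 6, 1], [-26, -12, -2], [20, 12, 5]].
Solving (Q + 5I)v = 0 gives the eigenspace spanned by (-10, 25, -20).
With v₁ = -10, v = (-10, 25, -20), so v₃ = -20.

-20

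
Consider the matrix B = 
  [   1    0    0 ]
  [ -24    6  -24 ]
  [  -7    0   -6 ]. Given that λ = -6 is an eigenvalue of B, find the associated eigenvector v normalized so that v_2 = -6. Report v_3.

B + 6I = [[7, 0, 0], [-24, 12, -24], [-7, 0, 0]].
Solving (B + 6I)v = 0 gives the eigenspace spanned by (0, -6, -3).
With v_2 = -6, v = (0, -6, -3), so v_3 = -3.

-3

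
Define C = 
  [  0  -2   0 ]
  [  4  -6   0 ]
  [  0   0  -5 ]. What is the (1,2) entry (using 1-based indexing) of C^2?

Characteristic polynomial: μ^3 + 11μ^2 + 38μ + 40 = (μ + 2)(μ + 4)(μ + 5), so the eigenvalues are -5, -4, -2.
μ=-4: eigenvector (-1, -2, 0).
μ=-2: eigenvector (1, 1, 0).
μ=-5: eigenvector (0, 0, 1).
P = [[-1, 1, 0], [-2, 1, 0], [0, 0, 1]], D = diag(-4, -2, -5), P⁻¹ = [[1, -1, 0], [2, -1, 0], [0, 0, 1]].
C² = P·diag(16, 4, 25)·P⁻¹ = [[-8, 12, 0], [-24, 28, 0], [0, 0, 25]].
The requested entry is 12.

12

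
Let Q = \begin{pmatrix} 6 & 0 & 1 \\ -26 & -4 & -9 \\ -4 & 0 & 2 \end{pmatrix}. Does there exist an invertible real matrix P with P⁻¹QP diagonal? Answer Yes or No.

No

Characteristic polynomial: p(λ) = λ^3 - 4λ^2 - 16λ + 64 = (λ - 4)^2(λ + 4).
λ = 4 has algebraic multiplicity 2; rank(Q − 4I) = 2, so geometric multiplicity = 1.
Geometric multiplicity < algebraic multiplicity, so Q is not diagonalizable.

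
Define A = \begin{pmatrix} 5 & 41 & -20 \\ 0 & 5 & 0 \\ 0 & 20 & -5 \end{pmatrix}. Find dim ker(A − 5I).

A − 5I = [[0, 41, -20], [0, 0, 0], [0, 20, -10]].
This matrix has rank 2, so its null space has dimension 3 − 2 = 1.

1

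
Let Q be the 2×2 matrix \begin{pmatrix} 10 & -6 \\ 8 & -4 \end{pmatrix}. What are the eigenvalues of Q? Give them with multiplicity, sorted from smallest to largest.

2, 4

Characteristic polynomial: p(t) = t^2 - 6t + 8 = (t - 4)(t - 2).
Roots (with multiplicity): 2, 4.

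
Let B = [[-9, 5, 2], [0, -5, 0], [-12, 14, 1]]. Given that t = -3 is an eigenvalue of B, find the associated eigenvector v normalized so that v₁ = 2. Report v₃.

6

B + 3I = [[-6, 5, 2], [0, -2, 0], [-12, 14, 4]].
Solving (B + 3I)v = 0 gives the eigenspace spanned by (2, 0, 6).
With v₁ = 2, v = (2, 0, 6), so v₃ = 6.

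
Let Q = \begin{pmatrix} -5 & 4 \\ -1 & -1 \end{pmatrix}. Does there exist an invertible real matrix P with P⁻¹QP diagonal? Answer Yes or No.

No

Characteristic polynomial: p(λ) = λ^2 + 6λ + 9 = (λ + 3)^2.
λ = -3 has algebraic multiplicity 2; rank(Q + 3I) = 1, so geometric multiplicity = 1.
Geometric multiplicity < algebraic multiplicity, so Q is not diagonalizable.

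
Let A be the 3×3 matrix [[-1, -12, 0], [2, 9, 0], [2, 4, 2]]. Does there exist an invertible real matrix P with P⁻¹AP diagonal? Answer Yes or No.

Characteristic polynomial: p(μ) = μ^3 - 10μ^2 + 31μ - 30 = (μ - 5)(μ - 3)(μ - 2).
All 3 eigenvalues are distinct, so A is diagonalizable.

Yes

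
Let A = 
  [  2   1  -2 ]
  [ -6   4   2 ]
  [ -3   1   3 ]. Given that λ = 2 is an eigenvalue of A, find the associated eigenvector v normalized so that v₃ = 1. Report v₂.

A − 2I = [[0, 1, -2], [-6, 2, 2], [-3, 1, 1]].
Solving (A − 2I)v = 0 gives the eigenspace spanned by (1, 2, 1).
With v₃ = 1, v = (1, 2, 1), so v₂ = 2.

2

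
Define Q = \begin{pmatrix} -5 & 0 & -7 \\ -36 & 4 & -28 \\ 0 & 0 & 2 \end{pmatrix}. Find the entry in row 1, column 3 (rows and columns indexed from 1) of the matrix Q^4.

609

Characteristic polynomial: λ^3 - λ^2 - 22λ + 40 = (λ - 4)(λ - 2)(λ + 5), so the eigenvalues are -5, 2, 4.
λ=-5: eigenvector (1, 4, 0).
λ=4: eigenvector (0, 1, 0).
λ=2: eigenvector (-1, -4, 1).
P = [[1, 0, -1], [4, 1, -4], [0, 0, 1]], D = diag(-5, 4, 2), P⁻¹ = [[1, 0, 1], [-4, 1, 0], [0, 0, 1]].
Q⁴ = P·diag(625, 256, 16)·P⁻¹ = [[625, 0, 609], [1476, 256, 2436], [0, 0, 16]].
The requested entry is 609.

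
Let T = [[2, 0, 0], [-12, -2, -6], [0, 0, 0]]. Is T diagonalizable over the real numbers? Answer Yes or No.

Characteristic polynomial: p(λ) = λ^3 - 4λ = λ(λ - 2)(λ + 2).
All 3 eigenvalues are distinct, so T is diagonalizable.

Yes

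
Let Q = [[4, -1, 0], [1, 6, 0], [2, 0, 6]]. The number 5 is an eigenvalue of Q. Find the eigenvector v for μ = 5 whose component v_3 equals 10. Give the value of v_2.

Q − 5I = [[-1, -1, 0], [1, 1, 0], [2, 0, 1]].
Solving (Q − 5I)v = 0 gives the eigenspace spanned by (-5, 5, 10).
With v_3 = 10, v = (-5, 5, 10), so v_2 = 5.

5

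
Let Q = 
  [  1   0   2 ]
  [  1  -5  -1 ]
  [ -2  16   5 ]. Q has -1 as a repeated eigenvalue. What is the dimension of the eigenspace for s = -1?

Q + 1I = [[2, 0, 2], [1, -4, -1], [-2, 16, 6]].
This matrix has rank 2, so its null space has dimension 3 − 2 = 1.

1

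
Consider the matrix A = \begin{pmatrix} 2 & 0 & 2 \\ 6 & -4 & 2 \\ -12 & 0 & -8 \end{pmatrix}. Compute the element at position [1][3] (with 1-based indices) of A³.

Characteristic polynomial: s^3 + 10s^2 + 32s + 32 = (s + 2)(s + 4)^2, so the eigenvalues are -4, -4, -2.
s=-2: eigenvector (1, 1, -2).
s=-4: eigenvector (0, 1, 0).
s=-4: eigenvector (-1, -1, 3).
P = [[1, 0, -1], [1, 1, -1], [-2, 0, 3]], D = diag(-2, -4, -4), P⁻¹ = [[3, 0, 1], [-1, 1, 0], [2, 0, 1]].
A³ = P·diag(-8, -64, -64)·P⁻¹ = [[104, 0, 56], [168, -64, 56], [-336, 0, -176]].
The requested entry is 56.

56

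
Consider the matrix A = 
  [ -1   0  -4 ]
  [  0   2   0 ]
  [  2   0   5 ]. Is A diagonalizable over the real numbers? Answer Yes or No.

Characteristic polynomial: p(t) = t^3 - 6t^2 + 11t - 6 = (t - 3)(t - 2)(t - 1).
All 3 eigenvalues are distinct, so A is diagonalizable.

Yes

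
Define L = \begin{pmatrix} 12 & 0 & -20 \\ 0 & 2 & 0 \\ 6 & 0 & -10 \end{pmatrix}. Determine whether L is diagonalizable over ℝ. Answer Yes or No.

Characteristic polynomial: p(μ) = μ^3 - 4μ^2 + 4μ = μ(μ - 2)^2.
μ = 2 has algebraic multiplicity 2; rank(L − 2I) = 1, so geometric multiplicity = 2.
Every eigenvalue has geometric = algebraic multiplicity, so L is diagonalizable.

Yes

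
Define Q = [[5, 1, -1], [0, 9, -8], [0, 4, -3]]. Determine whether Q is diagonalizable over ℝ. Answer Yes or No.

No

Characteristic polynomial: p(t) = t^3 - 11t^2 + 35t - 25 = (t - 5)^2(t - 1).
t = 5 has algebraic multiplicity 2; rank(Q − 5I) = 2, so geometric multiplicity = 1.
Geometric multiplicity < algebraic multiplicity, so Q is not diagonalizable.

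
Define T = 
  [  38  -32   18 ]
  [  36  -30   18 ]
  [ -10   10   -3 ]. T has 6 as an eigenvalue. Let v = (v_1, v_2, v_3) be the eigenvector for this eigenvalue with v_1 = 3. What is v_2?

3

T − 6I = [[32, -32, 18], [36, -36, 18], [-10, 10, -9]].
Solving (T − 6I)v = 0 gives the eigenspace spanned by (3, 3, 0).
With v_1 = 3, v = (3, 3, 0), so v_2 = 3.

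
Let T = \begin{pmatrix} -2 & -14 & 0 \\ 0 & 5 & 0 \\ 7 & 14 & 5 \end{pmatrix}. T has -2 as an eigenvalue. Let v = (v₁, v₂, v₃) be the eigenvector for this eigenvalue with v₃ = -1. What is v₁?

1

T + 2I = [[0, -14, 0], [0, 7, 0], [7, 14, 7]].
Solving (T + 2I)v = 0 gives the eigenspace spanned by (1, 0, -1).
With v₃ = -1, v = (1, 0, -1), so v₁ = 1.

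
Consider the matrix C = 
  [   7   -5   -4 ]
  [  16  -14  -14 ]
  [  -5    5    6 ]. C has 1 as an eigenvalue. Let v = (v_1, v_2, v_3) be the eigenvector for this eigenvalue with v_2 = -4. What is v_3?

C − 1I = [[6, -5, -4], [16, -15, -14], [-5, 5, 5]].
Solving (C − 1I)v = 0 gives the eigenspace spanned by (-2, -4, 2).
With v_2 = -4, v = (-2, -4, 2), so v_3 = 2.

2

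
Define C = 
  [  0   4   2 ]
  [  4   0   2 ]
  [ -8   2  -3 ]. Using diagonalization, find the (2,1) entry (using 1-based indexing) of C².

-16

Characteristic polynomial: μ^3 + 3μ^2 - 4μ = μ(μ - 1)(μ + 4), so the eigenvalues are -4, 0, 1.
μ=-4: eigenvector (0, -1, 2).
μ=0: eigenvector (1, 1, -2).
μ=1: eigenvector (2, 2, -3).
P = [[0, 1, 2], [-1, 1, 2], [2, -2, -3]], D = diag(-4, 0, 1), P⁻¹ = [[1, -1, 0], [1, -4, -2], [0, 2, 1]].
C² = P·diag(16, 0, 1)·P⁻¹ = [[0, 4, 2], [-16, 20, 2], [32, -38, -3]].
The requested entry is -16.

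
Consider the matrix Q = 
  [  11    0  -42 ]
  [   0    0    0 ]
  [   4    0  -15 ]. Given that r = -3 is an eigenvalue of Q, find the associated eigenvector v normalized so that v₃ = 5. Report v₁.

Q + 3I = [[14, 0, -42], [0, 3, 0], [4, 0, -12]].
Solving (Q + 3I)v = 0 gives the eigenspace spanned by (15, 0, 5).
With v₃ = 5, v = (15, 0, 5), so v₁ = 15.

15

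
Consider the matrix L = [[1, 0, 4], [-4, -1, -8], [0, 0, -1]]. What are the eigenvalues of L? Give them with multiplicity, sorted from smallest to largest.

-1, -1, 1

Characteristic polynomial: p(t) = t^3 + t^2 - t - 1 = (t - 1)(t + 1)^2.
Roots (with multiplicity): -1, -1, 1.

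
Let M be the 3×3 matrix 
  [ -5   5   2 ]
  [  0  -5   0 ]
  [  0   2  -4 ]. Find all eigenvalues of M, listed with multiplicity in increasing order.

-5, -5, -4

Characteristic polynomial: p(λ) = λ^3 + 14λ^2 + 65λ + 100 = (λ + 4)(λ + 5)^2.
Roots (with multiplicity): -5, -5, -4.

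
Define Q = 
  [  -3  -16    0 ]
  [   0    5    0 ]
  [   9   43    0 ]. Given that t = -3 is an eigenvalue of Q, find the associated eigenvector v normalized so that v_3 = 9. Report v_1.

Q + 3I = [[0, -16, 0], [0, 8, 0], [9, 43, 3]].
Solving (Q + 3I)v = 0 gives the eigenspace spanned by (-3, 0, 9).
With v_3 = 9, v = (-3, 0, 9), so v_1 = -3.

-3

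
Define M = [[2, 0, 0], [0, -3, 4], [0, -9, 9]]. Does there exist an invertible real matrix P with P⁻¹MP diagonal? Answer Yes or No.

Characteristic polynomial: p(s) = s^3 - 8s^2 + 21s - 18 = (s - 3)^2(s - 2).
s = 3 has algebraic multiplicity 2; rank(M − 3I) = 2, so geometric multiplicity = 1.
Geometric multiplicity < algebraic multiplicity, so M is not diagonalizable.

No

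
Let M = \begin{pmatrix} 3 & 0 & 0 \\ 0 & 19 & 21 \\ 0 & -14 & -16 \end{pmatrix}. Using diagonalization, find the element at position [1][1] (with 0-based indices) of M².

Characteristic polynomial: λ^3 - 6λ^2 - λ + 30 = (λ - 5)(λ - 3)(λ + 2), so the eigenvalues are -2, 3, 5.
λ=5: eigenvector (0, 3, -2).
λ=3: eigenvector (1, 0, 0).
λ=-2: eigenvector (0, -1, 1).
P = [[0, 1, 0], [3, 0, -1], [-2, 0, 1]], D = diag(5, 3, -2), P⁻¹ = [[0, 1, 1], [1, 0, 0], [0, 2, 3]].
M² = P·diag(25, 9, 4)·P⁻¹ = [[9, 0, 0], [0, 67, 63], [0, -42, -38]].
The requested entry is 67.

67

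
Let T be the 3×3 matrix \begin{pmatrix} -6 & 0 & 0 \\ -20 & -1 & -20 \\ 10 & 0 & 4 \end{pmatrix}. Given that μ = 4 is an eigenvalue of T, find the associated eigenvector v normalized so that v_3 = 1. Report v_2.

-4

T − 4I = [[-10, 0, 0], [-20, -5, -20], [10, 0, 0]].
Solving (T − 4I)v = 0 gives the eigenspace spanned by (0, -4, 1).
With v_3 = 1, v = (0, -4, 1), so v_2 = -4.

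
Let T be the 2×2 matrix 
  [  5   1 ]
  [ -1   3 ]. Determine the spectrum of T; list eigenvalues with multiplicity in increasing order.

Characteristic polynomial: p(μ) = μ^2 - 8μ + 16 = (μ - 4)^2.
Roots (with multiplicity): 4, 4.

4, 4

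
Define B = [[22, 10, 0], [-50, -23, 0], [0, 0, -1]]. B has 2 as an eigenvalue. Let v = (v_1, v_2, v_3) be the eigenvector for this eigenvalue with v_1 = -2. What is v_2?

4

B − 2I = [[20, 10, 0], [-50, -25, 0], [0, 0, -3]].
Solving (B − 2I)v = 0 gives the eigenspace spanned by (-2, 4, 0).
With v_1 = -2, v = (-2, 4, 0), so v_2 = 4.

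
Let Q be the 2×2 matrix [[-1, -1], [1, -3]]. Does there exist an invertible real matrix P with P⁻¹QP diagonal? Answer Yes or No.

Characteristic polynomial: p(μ) = μ^2 + 4μ + 4 = (μ + 2)^2.
μ = -2 has algebraic multiplicity 2; rank(Q + 2I) = 1, so geometric multiplicity = 1.
Geometric multiplicity < algebraic multiplicity, so Q is not diagonalizable.

No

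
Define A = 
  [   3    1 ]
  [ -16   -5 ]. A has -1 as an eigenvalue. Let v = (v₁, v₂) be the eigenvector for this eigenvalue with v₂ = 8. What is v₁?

-2

A + 1I = [[4, 1], [-16, -4]].
Solving (A + 1I)v = 0 gives the eigenspace spanned by (-2, 8).
With v₂ = 8, v = (-2, 8), so v₁ = -2.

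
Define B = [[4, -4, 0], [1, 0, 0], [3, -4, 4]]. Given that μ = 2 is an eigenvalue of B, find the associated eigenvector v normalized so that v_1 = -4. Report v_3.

2

B − 2I = [[2, -4, 0], [1, -2, 0], [3, -4, 2]].
Solving (B − 2I)v = 0 gives the eigenspace spanned by (-4, -2, 2).
With v_1 = -4, v = (-4, -2, 2), so v_3 = 2.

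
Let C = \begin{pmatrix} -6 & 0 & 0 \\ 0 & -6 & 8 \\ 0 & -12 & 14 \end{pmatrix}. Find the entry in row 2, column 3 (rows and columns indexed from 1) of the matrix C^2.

Characteristic polynomial: r^3 - 2r^2 - 36r + 72 = (r - 6)(r - 2)(r + 6), so the eigenvalues are -6, 2, 6.
r=-6: eigenvector (1, 0, 0).
r=2: eigenvector (0, 1, 1).
r=6: eigenvector (0, 2, 3).
P = [[1, 0, 0], [0, 1, 2], [0, 1, 3]], D = diag(-6, 2, 6), P⁻¹ = [[1, 0, 0], [0, 3, -2], [0, -1, 1]].
C² = P·diag(36, 4, 36)·P⁻¹ = [[36, 0, 0], [0, -60, 64], [0, -96, 100]].
The requested entry is 64.

64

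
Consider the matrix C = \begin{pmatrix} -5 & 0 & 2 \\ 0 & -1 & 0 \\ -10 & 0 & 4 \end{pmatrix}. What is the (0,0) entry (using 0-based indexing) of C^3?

-5

Characteristic polynomial: λ^3 + 2λ^2 + λ = λ(λ + 1)^2, so the eigenvalues are -1, -1, 0.
λ=-1: eigenvector (1, 0, 2).
λ=-1: eigenvector (0, 1, 0).
λ=0: eigenvector (2, 0, 5).
P = [[1, 0, 2], [0, 1, 0], [2, 0, 5]], D = diag(-1, -1, 0), P⁻¹ = [[5, 0, -2], [0, 1, 0], [-2, 0, 1]].
C³ = P·diag(-1, -1, 0)·P⁻¹ = [[-5, 0, 2], [0, -1, 0], [-10, 0, 4]].
The requested entry is -5.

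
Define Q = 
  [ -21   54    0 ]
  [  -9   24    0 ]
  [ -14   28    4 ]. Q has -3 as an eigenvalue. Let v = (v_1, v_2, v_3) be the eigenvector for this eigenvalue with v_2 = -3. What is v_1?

-9

Q + 3I = [[-18, 54, 0], [-9, 27, 0], [-14, 28, 7]].
Solving (Q + 3I)v = 0 gives the eigenspace spanned by (-9, -3, -6).
With v_2 = -3, v = (-9, -3, -6), so v_1 = -9.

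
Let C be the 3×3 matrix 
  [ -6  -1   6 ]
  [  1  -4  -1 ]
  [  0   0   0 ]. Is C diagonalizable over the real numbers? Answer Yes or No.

No

Characteristic polynomial: p(r) = r^3 + 10r^2 + 25r = r(r + 5)^2.
r = -5 has algebraic multiplicity 2; rank(C + 5I) = 2, so geometric multiplicity = 1.
Geometric multiplicity < algebraic multiplicity, so C is not diagonalizable.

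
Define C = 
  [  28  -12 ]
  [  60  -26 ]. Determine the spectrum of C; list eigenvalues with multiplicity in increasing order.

-2, 4

Characteristic polynomial: p(s) = s^2 - 2s - 8 = (s - 4)(s + 2).
Roots (with multiplicity): -2, 4.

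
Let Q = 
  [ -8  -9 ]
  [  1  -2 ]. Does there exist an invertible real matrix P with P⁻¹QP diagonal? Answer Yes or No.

No

Characteristic polynomial: p(λ) = λ^2 + 10λ + 25 = (λ + 5)^2.
λ = -5 has algebraic multiplicity 2; rank(Q + 5I) = 1, so geometric multiplicity = 1.
Geometric multiplicity < algebraic multiplicity, so Q is not diagonalizable.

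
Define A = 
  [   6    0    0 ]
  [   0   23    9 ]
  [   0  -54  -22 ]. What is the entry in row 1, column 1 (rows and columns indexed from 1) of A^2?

Characteristic polynomial: μ^3 - 7μ^2 - 14μ + 120 = (μ - 6)(μ - 5)(μ + 4), so the eigenvalues are -4, 5, 6.
μ=6: eigenvector (1, 0, 0).
μ=5: eigenvector (0, 1, -2).
μ=-4: eigenvector (0, -1, 3).
P = [[1, 0, 0], [0, 1, -1], [0, -2, 3]], D = diag(6, 5, -4), P⁻¹ = [[1, 0, 0], [0, 3, 1], [0, 2, 1]].
A² = P·diag(36, 25, 16)·P⁻¹ = [[36, 0, 0], [0, 43, 9], [0, -54, -2]].
The requested entry is 36.

36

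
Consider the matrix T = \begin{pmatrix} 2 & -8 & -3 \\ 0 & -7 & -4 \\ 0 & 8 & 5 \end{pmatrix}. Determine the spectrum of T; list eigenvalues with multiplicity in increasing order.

Characteristic polynomial: p(r) = r^3 - 7r + 6 = (r - 2)(r - 1)(r + 3).
Roots (with multiplicity): -3, 1, 2.

-3, 1, 2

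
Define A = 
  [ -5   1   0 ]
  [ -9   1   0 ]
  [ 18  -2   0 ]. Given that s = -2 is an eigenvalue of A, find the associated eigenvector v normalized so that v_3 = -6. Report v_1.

1

A + 2I = [[-3, 1, 0], [-9, 3, 0], [18, -2, 2]].
Solving (A + 2I)v = 0 gives the eigenspace spanned by (1, 3, -6).
With v_3 = -6, v = (1, 3, -6), so v_1 = 1.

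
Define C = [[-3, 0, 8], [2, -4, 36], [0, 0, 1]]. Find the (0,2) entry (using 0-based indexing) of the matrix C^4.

-160

Characteristic polynomial: μ^3 + 6μ^2 + 5μ - 12 = (μ - 1)(μ + 3)(μ + 4), so the eigenvalues are -4, -3, 1.
μ=-3: eigenvector (1, 2, 0).
μ=1: eigenvector (2, 8, 1).
μ=-4: eigenvector (0, 1, 0).
P = [[1, 2, 0], [2, 8, 1], [0, 1, 0]], D = diag(-3, 1, -4), P⁻¹ = [[1, 0, -2], [0, 0, 1], [-2, 1, -4]].
C⁴ = P·diag(81, 1, 256)·P⁻¹ = [[81, 0, -160], [-350, 256, -1340], [0, 0, 1]].
The requested entry is -160.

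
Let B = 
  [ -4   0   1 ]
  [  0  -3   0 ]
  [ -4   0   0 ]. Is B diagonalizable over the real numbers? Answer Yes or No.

No

Characteristic polynomial: p(λ) = λ^3 + 7λ^2 + 16λ + 12 = (λ + 2)^2(λ + 3).
λ = -2 has algebraic multiplicity 2; rank(B + 2I) = 2, so geometric multiplicity = 1.
Geometric multiplicity < algebraic multiplicity, so B is not diagonalizable.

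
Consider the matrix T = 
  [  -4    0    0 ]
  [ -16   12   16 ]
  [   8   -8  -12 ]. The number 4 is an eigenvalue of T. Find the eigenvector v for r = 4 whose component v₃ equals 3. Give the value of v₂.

T − 4I = [[-8, 0, 0], [-16, 8, 16], [8, -8, -16]].
Solving (T − 4I)v = 0 gives the eigenspace spanned by (0, -6, 3).
With v₃ = 3, v = (0, -6, 3), so v₂ = -6.

-6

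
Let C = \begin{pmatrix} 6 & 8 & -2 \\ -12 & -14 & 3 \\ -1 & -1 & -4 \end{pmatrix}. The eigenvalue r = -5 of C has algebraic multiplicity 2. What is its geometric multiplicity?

1

C + 5I = [[11, 8, -2], [-12, -9, 3], [-1, -1, 1]].
This matrix has rank 2, so its null space has dimension 3 − 2 = 1.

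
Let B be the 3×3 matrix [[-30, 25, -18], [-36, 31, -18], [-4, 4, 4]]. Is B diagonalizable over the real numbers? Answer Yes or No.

Yes

Characteristic polynomial: p(μ) = μ^3 - 5μ^2 - 26μ + 120 = (μ - 6)(μ - 4)(μ + 5).
All 3 eigenvalues are distinct, so B is diagonalizable.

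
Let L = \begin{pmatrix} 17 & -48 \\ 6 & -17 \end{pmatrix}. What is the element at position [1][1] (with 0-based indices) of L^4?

1

Characteristic polynomial: λ^2 - 1 = (λ - 1)(λ + 1), so the eigenvalues are -1, 1.
λ=1: eigenvector (3, 1).
λ=-1: eigenvector (-8, -3).
P = [[3, -8], [1, -3]], D = diag(1, -1), P⁻¹ = [[3, -8], [1, -3]].
L⁴ = P·diag(1, 1)·P⁻¹ = [[1, 0], [0, 1]].
The requested entry is 1.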